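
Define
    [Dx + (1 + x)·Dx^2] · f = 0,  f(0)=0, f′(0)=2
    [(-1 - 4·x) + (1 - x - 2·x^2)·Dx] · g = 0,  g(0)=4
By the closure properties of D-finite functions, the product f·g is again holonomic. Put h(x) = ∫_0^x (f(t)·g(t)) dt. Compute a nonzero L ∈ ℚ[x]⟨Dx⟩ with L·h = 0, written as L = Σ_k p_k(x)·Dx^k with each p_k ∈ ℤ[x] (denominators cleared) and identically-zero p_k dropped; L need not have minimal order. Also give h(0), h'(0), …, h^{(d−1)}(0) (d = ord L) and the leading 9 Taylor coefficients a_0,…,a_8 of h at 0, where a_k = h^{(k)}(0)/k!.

f: a_k = 0, 2, -1, 2/3, -1/2, 2/5, -1/3, 2/7, -1/4, …
g: a_k = 4, 4, 12, 20, 44, 84, 172, 340, 684, …
h₀=f·g: eliminate ⇒ L₀, order ≤ 2·1.
h=∫h₀ ⇒ L = L₀·Dx.
L = (5 + 8·x)·Dx + (1 + 11·x + 10·x^2)·Dx^2 + (-1 + 3·x^2 + 2·x^3)·Dx^3  (order 3).
h: a_k = 0, 0, 4, 4/3, 17/3, 86/15, 63/5, 94/5, 4969/140, …
ICs: h(0) = 0, h′(0) = 0, h′′(0) = 8.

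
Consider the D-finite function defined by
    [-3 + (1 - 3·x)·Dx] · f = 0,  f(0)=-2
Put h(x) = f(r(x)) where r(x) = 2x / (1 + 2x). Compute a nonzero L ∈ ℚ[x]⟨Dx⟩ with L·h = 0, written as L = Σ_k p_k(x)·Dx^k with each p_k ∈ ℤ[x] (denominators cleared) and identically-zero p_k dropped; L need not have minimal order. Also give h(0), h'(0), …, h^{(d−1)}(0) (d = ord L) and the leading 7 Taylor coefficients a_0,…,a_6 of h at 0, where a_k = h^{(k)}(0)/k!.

f: a_k = -2, -6, -18, -54, -162, -486, -1458, …
h₀=f(r): pull back L_f along r ⇒ L₀.
L = 6 + (-1 + 2·x + 8·x^2)·Dx  (order 1).
h: a_k = -2, -12, -48, -192, -768, -3072, -12288, …
ICs: h(0) = -2.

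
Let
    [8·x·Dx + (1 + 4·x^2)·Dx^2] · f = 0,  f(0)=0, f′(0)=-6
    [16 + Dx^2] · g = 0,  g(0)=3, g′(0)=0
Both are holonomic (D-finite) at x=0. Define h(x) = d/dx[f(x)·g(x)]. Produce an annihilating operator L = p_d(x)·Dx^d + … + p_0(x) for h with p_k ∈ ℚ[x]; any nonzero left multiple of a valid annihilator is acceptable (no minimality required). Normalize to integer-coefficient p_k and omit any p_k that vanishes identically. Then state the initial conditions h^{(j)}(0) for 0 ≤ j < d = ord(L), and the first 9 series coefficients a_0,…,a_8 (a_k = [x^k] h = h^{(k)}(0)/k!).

f: a_k = 0, -6, 0, 8, 0, -96/5, 0, 384/7, 0, …
g: a_k = 3, 0, -24, 0, 32, 0, -256/15, 0, 512/105, …
h₀=f·g: eliminate ⇒ L₀, order ≤ 2·2.
Derive L from L₀ (diff closure).
L = (4096 + 58368·x^2 + 354304·x^4 + 983040·x^6 + 1867776·x^8 + 2621440·x^10 + 2097152·x^12) + (1984·x + 30208·x^3 + 158720·x^5 + 409600·x^7 + 655360·x^9 + 524288·x^11)·Dx + (336 + 5216·x^2 + 34560·x^4 + 114176·x^6 + 249856·x^8 + 360448·x^10 + 262144·x^12)·Dx^2 + (124·x + 1888·x^3 + 9920·x^5 + 25600·x^7 + 40960·x^9 + 32768·x^11)·Dx^3 + (5 + 98·x^2 + 776·x^4 + 3296·x^6 + 8320·x^8 + 12288·x^10 + 8192·x^12)·Dx^4  (order 4).
h: a_k = -18, 0, 504, 0, -2208, 0, 34432/5, 0, -164352/7, …
ICs: h(0) = -18, h′(0) = 0, h′′(0) = 1008, h′′′(0) = 0.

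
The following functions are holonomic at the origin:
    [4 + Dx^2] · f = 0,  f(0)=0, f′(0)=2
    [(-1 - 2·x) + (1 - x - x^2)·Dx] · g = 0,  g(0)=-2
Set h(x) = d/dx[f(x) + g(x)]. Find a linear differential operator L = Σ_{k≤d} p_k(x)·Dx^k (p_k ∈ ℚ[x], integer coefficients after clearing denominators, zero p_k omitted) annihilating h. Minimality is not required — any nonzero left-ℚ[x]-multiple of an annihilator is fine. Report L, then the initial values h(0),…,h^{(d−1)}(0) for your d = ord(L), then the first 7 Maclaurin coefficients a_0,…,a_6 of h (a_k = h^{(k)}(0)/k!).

f: a_k = 0, 2, 0, -4/3, 0, 4/15, 0, …
g: a_k = -2, -2, -4, -6, -10, -16, -26, …
f+g: L₀ = lclm(L_f,L_g), ord ≤ 2+1.
h=h₀': d/dx-closure on L₀ ⇒ L.
L = (272 + 704·x + 880·x^2 + 400·x^3 + 320·x^4 + 144·x^5 + 48·x^6) + (-44 - 52·x + 108·x^2 + 80·x^3 + 40·x^4 + 72·x^5 + 56·x^6 + 16·x^7)·Dx + (68 + 176·x + 220·x^2 + 100·x^3 + 80·x^4 + 36·x^5 + 12·x^6)·Dx^2 + (-11 - 13·x + 27·x^2 + 20·x^3 + 10·x^4 + 18·x^5 + 14·x^6 + 4·x^7)·Dx^3  (order 3).
h: a_k = 0, -8, -22, -40, -236/3, -156, -13238/45, …
ICs: h(0) = 0, h′(0) = -8, h′′(0) = -44.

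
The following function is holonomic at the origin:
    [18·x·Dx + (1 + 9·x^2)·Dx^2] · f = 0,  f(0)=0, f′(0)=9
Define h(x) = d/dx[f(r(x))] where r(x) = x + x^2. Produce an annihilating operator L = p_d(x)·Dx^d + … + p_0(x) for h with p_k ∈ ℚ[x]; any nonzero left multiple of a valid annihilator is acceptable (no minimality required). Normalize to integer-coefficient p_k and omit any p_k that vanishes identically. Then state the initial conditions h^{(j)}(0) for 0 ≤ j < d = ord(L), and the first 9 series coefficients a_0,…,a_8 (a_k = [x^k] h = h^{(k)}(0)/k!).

f: a_k = 0, 9, 0, -27, 0, 729/5, 0, -6561/7, 0, …
L₀ from L_f via x↦r, Dx↦r'^{-1}Dx.
h=h₀': d/dx-closure on L₀ ⇒ L.
L = (-2 + 18·x + 72·x^2 + 108·x^3 + 54·x^4) + (1 + 2·x + 9·x^2 + 36·x^3 + 45·x^4 + 18·x^5)·Dx  (order 1).
h: a_k = 9, 18, -81, -324, 324, 4212, 3645, -40824, -111537, …
ICs: h(0) = 9.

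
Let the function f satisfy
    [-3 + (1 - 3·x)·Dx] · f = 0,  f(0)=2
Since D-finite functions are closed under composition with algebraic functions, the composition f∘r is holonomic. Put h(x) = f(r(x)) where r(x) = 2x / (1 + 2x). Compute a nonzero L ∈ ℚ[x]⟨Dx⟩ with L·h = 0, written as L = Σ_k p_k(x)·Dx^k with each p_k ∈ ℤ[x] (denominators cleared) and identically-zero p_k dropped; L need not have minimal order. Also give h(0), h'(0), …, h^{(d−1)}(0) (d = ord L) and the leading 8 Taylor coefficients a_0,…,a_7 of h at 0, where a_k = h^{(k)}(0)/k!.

L = 6 + (-1 + 2·x + 8·x^2)·Dx  (order 1).
h: a_k = 2, 12, 48, 192, 768, 3072, 12288, 49152, …
ICs: h(0) = 2.

f: a_k = 2, 6, 18, 54, 162, 486, 1458, 4374, …
f∘r: x↦r, Dx↦Dx/r' in L_f ⇒ L₀.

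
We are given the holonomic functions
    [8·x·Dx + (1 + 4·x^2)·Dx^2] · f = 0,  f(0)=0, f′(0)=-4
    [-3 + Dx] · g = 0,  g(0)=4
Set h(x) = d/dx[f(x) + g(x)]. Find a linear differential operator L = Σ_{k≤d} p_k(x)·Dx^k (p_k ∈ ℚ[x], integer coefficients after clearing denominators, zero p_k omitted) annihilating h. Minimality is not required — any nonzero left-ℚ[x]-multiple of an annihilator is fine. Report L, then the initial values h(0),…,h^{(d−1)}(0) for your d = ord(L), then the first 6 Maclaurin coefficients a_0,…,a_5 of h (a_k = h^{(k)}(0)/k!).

f: a_k = 0, -4, 0, 16/3, 0, -64/5, …
g: a_k = 4, 12, 18, 18, 27/2, 81/10, …
h₀=f+g: left-lcm gives L₀, ord ≤ 3.
Derive L from L₀ (diff closure).
L = (24 - 72·x - 288·x^2 - 288·x^3) + (-17 + 24·x^2 - 144·x^4)·Dx + (3 + 8·x + 24·x^2 + 32·x^3 + 48·x^4)·Dx^2  (order 2).
h: a_k = 8, 36, 70, 54, -47/2, 243/10, …
ICs: h(0) = 8, h′(0) = 36.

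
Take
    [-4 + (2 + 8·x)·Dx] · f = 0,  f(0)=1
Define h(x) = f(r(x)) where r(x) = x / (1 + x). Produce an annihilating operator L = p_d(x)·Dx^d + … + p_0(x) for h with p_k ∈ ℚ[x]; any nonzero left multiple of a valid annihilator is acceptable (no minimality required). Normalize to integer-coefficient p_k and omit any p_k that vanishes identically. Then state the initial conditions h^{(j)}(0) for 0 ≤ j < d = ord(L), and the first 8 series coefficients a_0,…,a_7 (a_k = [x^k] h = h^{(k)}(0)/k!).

f: a_k = 1, 2, -2, 4, -10, 28, -84, 264, …
Substitute x→r, Dx→(1/r')Dx; clear ⇒ L₀.
L = -2 + (1 + 6·x + 5·x^2)·Dx  (order 1).
h: a_k = 1, 2, -4, 10, -30, 102, -376, 1462, …
ICs: h(0) = 1.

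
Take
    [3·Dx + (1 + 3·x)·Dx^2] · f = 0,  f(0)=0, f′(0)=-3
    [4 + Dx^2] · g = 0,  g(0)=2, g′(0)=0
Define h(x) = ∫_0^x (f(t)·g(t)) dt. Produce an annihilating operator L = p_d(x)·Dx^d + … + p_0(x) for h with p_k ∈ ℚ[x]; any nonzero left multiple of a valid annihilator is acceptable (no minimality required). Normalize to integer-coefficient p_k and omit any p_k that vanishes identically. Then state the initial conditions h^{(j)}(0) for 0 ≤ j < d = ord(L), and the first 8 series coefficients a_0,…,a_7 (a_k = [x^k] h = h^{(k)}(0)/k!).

f: a_k = 0, -3, 9/2, -9, 81/4, -243/5, 243/2, -2187/7, …
g: a_k = 2, 0, -4, 0, 4/3, 0, -8/45, 0, …
f·g: L₀ = L_f ⊗_s L_g, ord ≤ 2·2.
h=∫₀ˣh₀: take L = L₀·Dx.
L = (-1112 - 1248·x + 7344·x^2 + 27648·x^3 + 20736·x^4)·Dx + (-48 + 2160·x + 10368·x^2 + 10368·x^3)·Dx^2 + (-250 + 240·x + 4968·x^2 + 13824·x^3 + 10368·x^4)·Dx^3 + (-12 + 540·x + 2592·x^2 + 2592·x^3)·Dx^4 + (7 + 138·x + 783·x^2 + 1728·x^3 + 1296·x^4)·Dx^5  (order 5).
h: a_k = 0, 0, -3, 3, -3/2, 9/2, -163/15, 24, …
ICs: h(0) = 0, h′(0) = 0, h′′(0) = -6, h′′′(0) = 18, h′′′′(0) = -36.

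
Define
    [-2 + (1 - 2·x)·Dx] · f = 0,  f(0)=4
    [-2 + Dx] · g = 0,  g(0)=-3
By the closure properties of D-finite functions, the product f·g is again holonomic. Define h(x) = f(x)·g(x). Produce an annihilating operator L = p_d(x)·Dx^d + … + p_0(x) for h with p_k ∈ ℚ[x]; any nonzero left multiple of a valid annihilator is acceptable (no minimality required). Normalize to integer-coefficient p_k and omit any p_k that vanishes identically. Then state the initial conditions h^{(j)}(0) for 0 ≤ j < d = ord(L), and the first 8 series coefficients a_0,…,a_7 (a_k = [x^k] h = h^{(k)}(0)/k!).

L = (4 - 4·x) + (-1 + 2·x)·Dx  (order 1).
h: a_k = -12, -48, -120, -256, -520, -5216/5, -31312/15, -87680/21, …
ICs: h(0) = -12.

f: a_k = 4, 8, 16, 32, 64, 128, 256, 512, …
g: a_k = -3, -6, -6, -4, -2, -4/5, -4/15, -8/105, …
Product ⇒ symmetric product L₀, ord ≤ 1.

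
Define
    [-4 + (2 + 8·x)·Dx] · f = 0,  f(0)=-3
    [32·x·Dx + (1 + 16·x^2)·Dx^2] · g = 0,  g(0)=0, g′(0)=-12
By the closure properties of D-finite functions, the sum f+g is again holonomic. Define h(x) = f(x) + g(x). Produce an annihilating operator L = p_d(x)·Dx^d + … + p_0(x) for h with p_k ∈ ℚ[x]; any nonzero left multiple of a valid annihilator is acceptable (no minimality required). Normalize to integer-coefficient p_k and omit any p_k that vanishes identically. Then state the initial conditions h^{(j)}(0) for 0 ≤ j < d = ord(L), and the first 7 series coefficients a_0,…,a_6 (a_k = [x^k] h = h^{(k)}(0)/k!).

f: a_k = -3, -6, 6, -12, 30, -84, 252, …
g: a_k = 0, -12, 0, 64, 0, -3072/5, 0, …
Sum ⇒ L₀ = lclm(L_f,L_g) in ℚ(x)⟨Dx⟩.
L = (-32 - 320·x + 1536·x^2 + 3072·x^3)·Dx + (-22 - 128·x + 320·x^2 + 6144·x^3 + 10752·x^4)·Dx^2 + (-1 + 12·x + 96·x^2 + 384·x^3 + 1792·x^4 + 3072·x^5)·Dx^3  (order 3).
h: a_k = -3, -18, 6, 52, 30, -3492/5, 252, …
ICs: h(0) = -3, h′(0) = -18, h′′(0) = 12.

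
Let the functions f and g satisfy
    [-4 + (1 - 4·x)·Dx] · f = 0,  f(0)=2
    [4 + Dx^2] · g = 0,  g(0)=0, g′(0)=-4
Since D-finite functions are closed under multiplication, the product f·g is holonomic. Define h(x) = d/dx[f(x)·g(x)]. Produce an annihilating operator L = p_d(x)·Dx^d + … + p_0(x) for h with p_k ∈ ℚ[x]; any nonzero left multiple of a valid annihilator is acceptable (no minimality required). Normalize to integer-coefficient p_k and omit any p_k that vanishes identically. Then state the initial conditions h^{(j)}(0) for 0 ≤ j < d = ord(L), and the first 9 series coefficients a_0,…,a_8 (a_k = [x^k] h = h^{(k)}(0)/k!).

L = (-28 - 32·x + 64·x^2) + (-8 + 32·x)·Dx + (1 - 8·x + 16·x^2)·Dx^2  (order 2).
h: a_k = -8, -64, -368, -5888/3, -29456/3, -235648/5, -9897184/45, -316709888/315, -203599216/45, …
ICs: h(0) = -8, h′(0) = -64.

f: a_k = 2, 8, 32, 128, 512, 2048, 8192, 32768, 131072, …
g: a_k = 0, -4, 0, 8/3, 0, -8/15, 0, 16/315, 0, …
Product ⇒ symmetric product L₀, ord ≤ 2.
h₀' ⇒ L via d/dx closure of L₀.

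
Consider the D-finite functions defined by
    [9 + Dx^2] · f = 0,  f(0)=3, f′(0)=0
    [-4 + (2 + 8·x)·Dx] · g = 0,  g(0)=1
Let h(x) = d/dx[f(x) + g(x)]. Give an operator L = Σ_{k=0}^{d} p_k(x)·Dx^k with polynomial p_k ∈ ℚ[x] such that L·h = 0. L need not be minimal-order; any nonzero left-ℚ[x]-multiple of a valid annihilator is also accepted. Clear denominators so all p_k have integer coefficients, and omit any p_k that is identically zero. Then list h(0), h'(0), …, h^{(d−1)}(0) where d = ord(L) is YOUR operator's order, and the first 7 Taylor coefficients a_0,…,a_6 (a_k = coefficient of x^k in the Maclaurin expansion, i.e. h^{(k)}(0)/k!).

f: a_k = 3, 0, -27/2, 0, 81/8, 0, -243/80, …
g: a_k = 1, 2, -2, 4, -10, 28, -84, …
f+g: L₀ = lclm(L_f,L_g), ord ≤ 2+1.
Differentiate: ansatz ord ≤ ord L₀ ⇒ L.
L = (-414 - 432·x - 864·x^2) + (-63 - 468·x - 1296·x^2 - 1728·x^3)·Dx + (-46 - 48·x - 96·x^2)·Dx^2 + (-7 - 52·x - 144·x^2 - 192·x^3)·Dx^3  (order 3).
h: a_k = 2, -31, 12, 1/2, 140, -20889/40, 1848, …
ICs: h(0) = 2, h′(0) = -31, h′′(0) = 24.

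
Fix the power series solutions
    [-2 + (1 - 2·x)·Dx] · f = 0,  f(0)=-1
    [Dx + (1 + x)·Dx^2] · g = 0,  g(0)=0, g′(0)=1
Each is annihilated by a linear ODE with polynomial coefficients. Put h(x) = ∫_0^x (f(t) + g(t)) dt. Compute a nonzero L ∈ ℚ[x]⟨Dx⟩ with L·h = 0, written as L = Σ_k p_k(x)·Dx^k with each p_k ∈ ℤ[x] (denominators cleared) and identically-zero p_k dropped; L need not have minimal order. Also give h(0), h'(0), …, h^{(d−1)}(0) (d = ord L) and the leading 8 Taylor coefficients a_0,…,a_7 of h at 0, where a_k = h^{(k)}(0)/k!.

L = (32 + 8·x)·Dx^2 + (22 + 56·x + 16·x^2)·Dx^3 + (-5 + 3·x + 12·x^2 + 4·x^3)·Dx^4  (order 4).
h: a_k = 0, -1, -1/2, -3/2, -23/12, -13/4, -53/10, -55/6, …
ICs: h(0) = 0, h′(0) = -1, h′′(0) = -1, h′′′(0) = -9.

f: a_k = -1, -2, -4, -8, -16, -32, -64, -128, …
g: a_k = 0, 1, -1/2, 1/3, -1/4, 1/5, -1/6, 1/7, …
Sum ⇒ L₀ = lclm(L_f,L_g) in ℚ(x)⟨Dx⟩.
∫: right-multiply L₀ by Dx.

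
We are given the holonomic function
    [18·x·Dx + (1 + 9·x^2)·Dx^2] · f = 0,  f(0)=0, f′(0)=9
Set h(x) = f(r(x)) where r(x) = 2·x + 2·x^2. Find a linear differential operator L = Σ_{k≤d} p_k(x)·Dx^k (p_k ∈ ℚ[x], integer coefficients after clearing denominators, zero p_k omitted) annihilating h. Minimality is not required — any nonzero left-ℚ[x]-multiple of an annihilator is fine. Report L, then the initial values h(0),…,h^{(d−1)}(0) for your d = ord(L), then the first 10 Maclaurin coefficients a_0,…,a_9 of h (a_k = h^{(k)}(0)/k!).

L = (-2 + 72·x + 288·x^2 + 432·x^3 + 216·x^4)·Dx + (1 + 2·x + 36·x^2 + 144·x^3 + 180·x^4 + 72·x^5)·Dx^2  (order 2).
h: a_k = 0, 18, 18, -216, -648, 20088/5, 23112, -513216/7, -793152, 863136, …
ICs: h(0) = 0, h′(0) = 18.

f: a_k = 0, 9, 0, -27, 0, 729/5, 0, -6561/7, 0, 6561, …
h₀=f(r): pull back L_f along r ⇒ L₀.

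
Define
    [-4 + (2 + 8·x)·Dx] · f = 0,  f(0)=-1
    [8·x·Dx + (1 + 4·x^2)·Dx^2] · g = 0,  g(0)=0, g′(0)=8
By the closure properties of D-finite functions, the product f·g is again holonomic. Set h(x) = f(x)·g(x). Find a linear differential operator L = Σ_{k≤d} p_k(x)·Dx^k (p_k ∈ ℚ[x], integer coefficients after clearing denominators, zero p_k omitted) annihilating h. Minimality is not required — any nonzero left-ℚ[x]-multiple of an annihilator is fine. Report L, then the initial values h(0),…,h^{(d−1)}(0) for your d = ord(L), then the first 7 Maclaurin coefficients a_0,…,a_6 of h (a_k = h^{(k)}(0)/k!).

L = (12 - 16·x - 16·x^2) + (-4 - 8·x + 48·x^2 + 64·x^3)·Dx + (1 + 8·x + 20·x^2 + 32·x^3 + 64·x^4)·Dx^2  (order 2).
h: a_k = 0, -8, -16, 80/3, -32/3, 496/15, -3488/15, …
ICs: h(0) = 0, h′(0) = -8.

f: a_k = -1, -2, 2, -4, 10, -28, 84, …
g: a_k = 0, 8, 0, -32/3, 0, 128/5, 0, …
Product ⇒ symmetric product L₀, ord ≤ 2.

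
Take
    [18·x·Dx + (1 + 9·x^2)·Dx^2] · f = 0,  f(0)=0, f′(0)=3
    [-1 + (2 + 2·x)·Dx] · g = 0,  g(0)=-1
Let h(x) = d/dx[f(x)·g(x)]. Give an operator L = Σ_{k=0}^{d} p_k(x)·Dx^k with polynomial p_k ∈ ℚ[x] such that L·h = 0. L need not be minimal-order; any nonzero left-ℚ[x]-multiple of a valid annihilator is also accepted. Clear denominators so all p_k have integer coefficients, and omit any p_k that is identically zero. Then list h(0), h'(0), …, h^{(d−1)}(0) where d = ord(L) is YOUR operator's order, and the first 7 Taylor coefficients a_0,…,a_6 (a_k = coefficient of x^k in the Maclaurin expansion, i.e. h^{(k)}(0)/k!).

f: a_k = 0, 3, 0, -9, 0, 243/5, 0, …
g: a_k = -1, -1/2, 1/8, -1/16, 5/128, -7/256, 21/1024, …
f·g: L₀ = L_f ⊗_s L_g, ord ≤ 2·1.
h=h₀': d/dx-closure on L₀ ⇒ L.
L = (23 + 120·x - 570·x^2 - 648·x^3 - 81·x^4) + (52 + 220·x - 936·x^2 - 3048·x^3 - 2268·x^4 - 324·x^5)·Dx + (4 - 40·x - 68·x^2 - 432·x^3 - 948·x^4 - 648·x^5 - 108·x^6)·Dx^2  (order 2).
h: a_k = -3, -3, 225/8, 69/4, -31749/128, -91467/640, 11404773/5120, …
ICs: h(0) = -3, h′(0) = -3.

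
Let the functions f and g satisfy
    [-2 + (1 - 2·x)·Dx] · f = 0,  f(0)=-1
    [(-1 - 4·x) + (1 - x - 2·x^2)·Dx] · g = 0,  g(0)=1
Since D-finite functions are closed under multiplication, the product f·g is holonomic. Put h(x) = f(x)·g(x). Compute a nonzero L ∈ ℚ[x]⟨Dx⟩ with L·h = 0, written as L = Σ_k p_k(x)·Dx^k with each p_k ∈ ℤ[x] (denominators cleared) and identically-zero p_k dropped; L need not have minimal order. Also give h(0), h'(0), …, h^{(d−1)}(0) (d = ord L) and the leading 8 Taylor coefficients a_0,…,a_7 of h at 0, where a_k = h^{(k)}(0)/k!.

f: a_k = -1, -2, -4, -8, -16, -32, -64, -128, …
g: a_k = 1, 1, 3, 5, 11, 21, 43, 85, …
h₀=f·g: eliminate ⇒ L₀, order ≤ 1·1.
L = (3 + 6·x) + (-1 + x + 2·x^2)·Dx  (order 1).
h: a_k = -1, -3, -9, -23, -57, -135, -313, -711, …
ICs: h(0) = -1.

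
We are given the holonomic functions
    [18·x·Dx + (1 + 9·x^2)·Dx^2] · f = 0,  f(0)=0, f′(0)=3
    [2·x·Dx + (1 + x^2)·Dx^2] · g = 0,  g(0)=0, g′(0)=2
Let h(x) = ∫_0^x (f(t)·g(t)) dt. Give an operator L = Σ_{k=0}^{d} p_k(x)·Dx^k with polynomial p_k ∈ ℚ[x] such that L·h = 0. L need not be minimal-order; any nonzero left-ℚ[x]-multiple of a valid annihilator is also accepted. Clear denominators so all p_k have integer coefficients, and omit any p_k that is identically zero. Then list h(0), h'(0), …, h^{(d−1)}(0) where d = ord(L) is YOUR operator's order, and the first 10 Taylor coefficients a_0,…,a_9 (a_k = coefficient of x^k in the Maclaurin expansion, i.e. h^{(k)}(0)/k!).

L = (-216·x - 3600·x^3 - 5184·x^5 + 6480·x^7 + 17496·x^9)·Dx^2 + (-40 - 1452·x^2 - 6480·x^4 - 4536·x^6 + 22680·x^8 + 26244·x^10)·Dx^3 + (-80·x - 980·x^3 - 2160·x^5 + 2952·x^7 + 12960·x^9 + 8748·x^11)·Dx^4 + (-1 - 20·x^2 - 109·x^4 + 981·x^8 + 1620·x^10 + 729·x^12)·Dx^5  (order 5).
h: a_k = 0, 0, 0, 2, 0, -4, 0, 522/35, 0, -1544/21, …
ICs: h(0) = 0, h′(0) = 0, h′′(0) = 0, h′′′(0) = 12, h′′′′(0) = 0.

f: a_k = 0, 3, 0, -9, 0, 243/5, 0, -2187/7, 0, 2187, …
g: a_k = 0, 2, 0, -2/3, 0, 2/5, 0, -2/7, 0, 2/9, …
Sym-product of L_f,L_g gives L₀ (≤ ord 4).
h=∫₀ˣh₀: take L = L₀·Dx.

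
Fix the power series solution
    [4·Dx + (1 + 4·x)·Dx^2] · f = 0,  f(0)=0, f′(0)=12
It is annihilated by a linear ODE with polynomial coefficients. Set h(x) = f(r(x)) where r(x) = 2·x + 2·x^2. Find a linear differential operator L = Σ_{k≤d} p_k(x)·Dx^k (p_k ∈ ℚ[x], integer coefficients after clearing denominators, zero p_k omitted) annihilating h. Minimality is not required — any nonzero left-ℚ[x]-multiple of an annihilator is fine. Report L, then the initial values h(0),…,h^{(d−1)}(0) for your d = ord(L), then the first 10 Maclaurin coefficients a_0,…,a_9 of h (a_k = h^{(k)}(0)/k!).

f: a_k = 0, 12, -24, 64, -192, 3072/5, -2048, 49152/7, -24576, 262144/3, …
Substitute x→r, Dx→(1/r')Dx; clear ⇒ L₀.
L = (6 + 16·x + 16·x^2)·Dx + (1 + 10·x + 24·x^2 + 16·x^3)·Dx^2  (order 2).
h: a_k = 0, 24, -72, 320, -1632, 44544/5, -50688, 2076672/7, -1772544, 32276480/3, …
ICs: h(0) = 0, h′(0) = 24.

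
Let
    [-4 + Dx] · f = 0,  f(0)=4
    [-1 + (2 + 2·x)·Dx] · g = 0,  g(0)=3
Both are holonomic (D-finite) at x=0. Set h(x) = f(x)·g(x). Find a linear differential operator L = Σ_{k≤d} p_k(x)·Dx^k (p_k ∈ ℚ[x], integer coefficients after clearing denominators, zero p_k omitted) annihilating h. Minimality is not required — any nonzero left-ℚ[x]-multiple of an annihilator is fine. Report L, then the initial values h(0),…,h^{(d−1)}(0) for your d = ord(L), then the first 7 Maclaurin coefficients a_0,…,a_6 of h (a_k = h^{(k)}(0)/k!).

L = (-9 - 8·x) + (2 + 2·x)·Dx  (order 1).
h: a_k = 12, 54, 237/2, 683/4, 5841/32, 49553/320, 417727/3840, …
ICs: h(0) = 12.

f: a_k = 4, 16, 32, 128/3, 128/3, 512/15, 1024/45, …
g: a_k = 3, 3/2, -3/8, 3/16, -15/128, 21/256, -63/1024, …
f·g: L₀ = L_f ⊗_s L_g, ord ≤ 1·1.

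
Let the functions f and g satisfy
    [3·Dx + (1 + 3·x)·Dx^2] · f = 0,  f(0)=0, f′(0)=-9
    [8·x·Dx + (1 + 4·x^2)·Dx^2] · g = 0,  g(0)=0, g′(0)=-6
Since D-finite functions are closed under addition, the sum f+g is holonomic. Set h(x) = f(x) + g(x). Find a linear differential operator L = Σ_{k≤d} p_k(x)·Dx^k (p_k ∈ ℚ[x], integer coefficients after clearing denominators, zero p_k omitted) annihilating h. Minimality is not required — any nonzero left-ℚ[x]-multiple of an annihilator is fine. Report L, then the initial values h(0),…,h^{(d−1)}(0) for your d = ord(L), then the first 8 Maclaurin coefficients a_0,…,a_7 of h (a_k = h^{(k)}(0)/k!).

L = (-24 - 216·x + 288·x^2 + 288·x^3)·Dx + (-26 - 48·x - 120·x^2 + 576·x^3 + 576·x^4)·Dx^2 + (-3 - x + 24·x^2 + 32·x^3 + 144·x^4 + 144·x^5)·Dx^3  (order 3).
h: a_k = 0, -15, 27/2, -19, 243/4, -165, 729/2, -6177/7, …
ICs: h(0) = 0, h′(0) = -15, h′′(0) = 27.

f: a_k = 0, -9, 27/2, -27, 243/4, -729/5, 729/2, -6561/7, …
g: a_k = 0, -6, 0, 8, 0, -96/5, 0, 384/7, …
h₀=f+g: left-lcm gives L₀, ord ≤ 4.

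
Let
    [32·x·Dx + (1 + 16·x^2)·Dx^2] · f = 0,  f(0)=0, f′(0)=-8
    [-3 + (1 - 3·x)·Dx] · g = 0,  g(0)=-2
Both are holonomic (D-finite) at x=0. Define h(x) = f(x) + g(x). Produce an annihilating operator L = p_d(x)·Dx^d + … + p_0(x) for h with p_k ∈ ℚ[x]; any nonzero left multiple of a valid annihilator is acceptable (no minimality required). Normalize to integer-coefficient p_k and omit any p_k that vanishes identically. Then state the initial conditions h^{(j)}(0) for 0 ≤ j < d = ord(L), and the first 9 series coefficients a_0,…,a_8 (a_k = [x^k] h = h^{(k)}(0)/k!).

L = (96 - 1152·x - 4608·x^2)·Dx + (-43 + 96·x - 240·x^2 - 4608·x^3)·Dx^2 + (3 + 7·x + 112·x^3 - 768·x^4)·Dx^3  (order 3).
h: a_k = -2, -14, -18, -34/3, -162, -4478/5, -1458, 2150/7, -13122, …
ICs: h(0) = -2, h′(0) = -14, h′′(0) = -36.

f: a_k = 0, -8, 0, 128/3, 0, -2048/5, 0, 32768/7, 0, …
g: a_k = -2, -6, -18, -54, -162, -486, -1458, -4374, -13122, …
f+g: L₀ = lclm(L_f,L_g), ord ≤ 2+1.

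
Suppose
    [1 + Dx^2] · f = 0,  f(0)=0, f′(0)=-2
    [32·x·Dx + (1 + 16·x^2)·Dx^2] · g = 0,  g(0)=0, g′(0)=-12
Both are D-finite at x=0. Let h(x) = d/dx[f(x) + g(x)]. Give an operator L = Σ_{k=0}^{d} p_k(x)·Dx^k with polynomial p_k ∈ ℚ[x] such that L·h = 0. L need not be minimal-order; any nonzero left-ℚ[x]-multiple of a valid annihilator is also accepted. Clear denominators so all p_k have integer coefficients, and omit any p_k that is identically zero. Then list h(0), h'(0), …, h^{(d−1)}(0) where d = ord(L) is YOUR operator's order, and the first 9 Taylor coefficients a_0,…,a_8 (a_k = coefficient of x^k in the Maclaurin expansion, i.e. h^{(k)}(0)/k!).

f: a_k = 0, -2, 0, 1/3, 0, -1/60, 0, 1/2520, 0, …
g: a_k = 0, -12, 0, 64, 0, -3072/5, 0, 49152/7, 0, …
Sum ⇒ L₀ = lclm(L_f,L_g) in ℚ(x)⟨Dx⟩.
h₀' ⇒ L via d/dx closure of L₀.
L = (-6112·x + 99328·x^3 + 8192·x^5) + (-31 + 1072·x^2 + 25344·x^4 + 4096·x^6)·Dx + (-6112·x + 99328·x^3 + 8192·x^5)·Dx^2 + (-31 + 1072·x^2 + 25344·x^4 + 4096·x^6)·Dx^3  (order 3).
h: a_k = -14, 0, 193, 0, -36865/12, 0, 17694721/360, 0, -15854469121/20160, …
ICs: h(0) = -14, h′(0) = 0, h′′(0) = 386.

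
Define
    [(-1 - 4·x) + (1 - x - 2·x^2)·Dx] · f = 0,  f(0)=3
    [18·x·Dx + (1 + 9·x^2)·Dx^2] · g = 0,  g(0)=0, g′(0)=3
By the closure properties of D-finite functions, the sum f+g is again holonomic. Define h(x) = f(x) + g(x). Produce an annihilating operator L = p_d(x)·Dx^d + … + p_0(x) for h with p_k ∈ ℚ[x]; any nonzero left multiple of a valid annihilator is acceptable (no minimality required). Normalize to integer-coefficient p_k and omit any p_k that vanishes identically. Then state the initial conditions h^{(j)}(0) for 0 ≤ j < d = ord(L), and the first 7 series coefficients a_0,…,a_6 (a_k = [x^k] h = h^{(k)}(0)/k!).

L = (-18 + 72·x + 918·x^2 + 1872·x^3 + 4608·x^4 + 1296·x^6)·Dx + (8 + 30·x + 278·x^3 + 1788·x^4 + 3216·x^5 + 324·x^6 + 1296·x^7)·Dx^2 + (-1 - 4·x - 24·x^2 - 4·x^3 - 103·x^4 + 300·x^5 + 312·x^6 + 108·x^7 + 216·x^8)·Dx^3  (order 3).
h: a_k = 3, 6, 9, 6, 33, 558/5, 129, …
ICs: h(0) = 3, h′(0) = 6, h′′(0) = 18.

f: a_k = 3, 3, 9, 15, 33, 63, 129, …
g: a_k = 0, 3, 0, -9, 0, 243/5, 0, …
Weyl lclm of L_f,L_g ⇒ L₀ (ord ≤ 3).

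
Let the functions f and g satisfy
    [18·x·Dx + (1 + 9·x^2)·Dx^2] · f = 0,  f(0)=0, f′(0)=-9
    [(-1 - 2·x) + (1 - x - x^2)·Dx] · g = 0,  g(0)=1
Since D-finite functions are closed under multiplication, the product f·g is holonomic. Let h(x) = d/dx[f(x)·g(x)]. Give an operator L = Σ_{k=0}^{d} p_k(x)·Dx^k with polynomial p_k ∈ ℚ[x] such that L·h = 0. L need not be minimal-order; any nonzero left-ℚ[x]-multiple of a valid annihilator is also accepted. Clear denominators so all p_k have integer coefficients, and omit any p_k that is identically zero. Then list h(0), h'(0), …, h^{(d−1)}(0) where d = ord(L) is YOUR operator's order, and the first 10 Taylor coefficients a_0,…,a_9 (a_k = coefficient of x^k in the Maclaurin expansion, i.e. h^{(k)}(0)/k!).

L = (-30 + 1134·x^2 + 1944·x^3 + 2916·x^4) + (12 + 42·x - 108·x^2 + 198·x^3 + 1944·x^4 + 1944·x^5)·Dx + (-1 - 8·x - 26·x^2 - 36·x^3 - 126·x^4 + 324·x^5 + 243·x^6)·Dx^2  (order 2).
h: a_k = -9, -18, 27, 0, -684, -4104/5, 23229/5, 147528/35, -338337/7, -339048/7, …
ICs: h(0) = -9, h′(0) = -18.

f: a_k = 0, -9, 0, 27, 0, -729/5, 0, 6561/7, 0, -6561, …
g: a_k = 1, 1, 2, 3, 5, 8, 13, 21, 34, 55, …
f·g: L₀ = L_f ⊗_s L_g, ord ≤ 2·1.
h₀' ⇒ L via d/dx closure of L₀.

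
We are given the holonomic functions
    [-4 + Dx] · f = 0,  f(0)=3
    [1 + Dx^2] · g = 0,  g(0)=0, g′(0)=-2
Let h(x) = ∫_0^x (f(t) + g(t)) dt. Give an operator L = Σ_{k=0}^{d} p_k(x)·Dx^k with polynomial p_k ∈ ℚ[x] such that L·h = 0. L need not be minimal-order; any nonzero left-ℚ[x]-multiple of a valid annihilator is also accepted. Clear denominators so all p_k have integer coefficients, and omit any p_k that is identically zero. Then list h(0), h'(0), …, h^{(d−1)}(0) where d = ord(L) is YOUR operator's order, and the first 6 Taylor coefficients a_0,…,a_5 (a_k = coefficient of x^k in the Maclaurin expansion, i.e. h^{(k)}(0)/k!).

L = -4·Dx + Dx^2 - 4·Dx^3 + Dx^4  (order 4).
h: a_k = 0, 3, 5, 8, 97/12, 32/5, …
ICs: h(0) = 0, h′(0) = 3, h′′(0) = 10, h′′′(0) = 48.

f: a_k = 3, 12, 24, 32, 32, 128/5, …
g: a_k = 0, -2, 0, 1/3, 0, -1/60, …
L₀ := lclm(L_f,L_g); ord L₀ ≤ 1+2.
h=∫h₀ ⇒ L = L₀·Dx.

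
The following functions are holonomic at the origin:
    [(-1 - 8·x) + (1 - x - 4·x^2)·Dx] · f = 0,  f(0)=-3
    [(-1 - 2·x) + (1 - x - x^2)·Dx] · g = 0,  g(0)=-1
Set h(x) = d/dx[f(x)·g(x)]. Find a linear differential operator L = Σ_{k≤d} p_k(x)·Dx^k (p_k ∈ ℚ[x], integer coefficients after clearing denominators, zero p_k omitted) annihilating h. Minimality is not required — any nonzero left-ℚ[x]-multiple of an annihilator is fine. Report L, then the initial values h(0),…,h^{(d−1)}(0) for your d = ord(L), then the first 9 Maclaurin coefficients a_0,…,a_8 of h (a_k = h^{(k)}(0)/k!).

L = (16 + 18·x - 12·x^2 - 352·x^3 + 12·x^4 + 600·x^5 + 320·x^6) + (-2 - 4·x + 39·x^2 + 8·x^3 - 140·x^4 - 21·x^5 + 140·x^6 + 64·x^7)·Dx  (order 1).
h: a_k = 6, 48, 171, 672, 2100, 6786, 20118, 60000, 172449, …
ICs: h(0) = 6.

f: a_k = -3, -3, -15, -27, -87, -195, -543, -1323, -3495, …
g: a_k = -1, -1, -2, -3, -5, -8, -13, -21, -34, …
L₀ := L_f ⊗_s L_g (sym. prod.), ord ≤ 1.
Derive L from L₀ (diff closure).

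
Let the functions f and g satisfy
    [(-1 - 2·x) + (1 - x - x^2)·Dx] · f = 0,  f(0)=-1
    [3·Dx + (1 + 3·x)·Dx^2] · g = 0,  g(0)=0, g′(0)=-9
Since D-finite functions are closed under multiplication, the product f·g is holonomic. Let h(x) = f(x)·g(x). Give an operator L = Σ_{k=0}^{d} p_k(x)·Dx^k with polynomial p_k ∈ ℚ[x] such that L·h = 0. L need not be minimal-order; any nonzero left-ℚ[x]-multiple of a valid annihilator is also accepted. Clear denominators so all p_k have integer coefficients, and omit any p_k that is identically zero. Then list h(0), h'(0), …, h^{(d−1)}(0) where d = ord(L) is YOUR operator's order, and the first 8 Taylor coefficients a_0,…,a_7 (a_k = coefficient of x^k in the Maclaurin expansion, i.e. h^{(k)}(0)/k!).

f: a_k = -1, -1, -2, -3, -5, -8, -13, -21, …
g: a_k = 0, -9, 27/2, -27, 243/4, -729/5, 729/2, -6561/7, …
f·g: L₀ = L_f ⊗_s L_g, ord ≤ 1·2.
L = (5 + 12·x) + (-1 + 13·x + 15·x^2)·Dx + (-1 - 2·x + 4·x^2 + 3·x^3)·Dx^2  (order 2).
h: a_k = 0, 9, -9/2, 63/2, -135/4, 2871/20, -2547/10, 115659/140, …
ICs: h(0) = 0, h′(0) = 9.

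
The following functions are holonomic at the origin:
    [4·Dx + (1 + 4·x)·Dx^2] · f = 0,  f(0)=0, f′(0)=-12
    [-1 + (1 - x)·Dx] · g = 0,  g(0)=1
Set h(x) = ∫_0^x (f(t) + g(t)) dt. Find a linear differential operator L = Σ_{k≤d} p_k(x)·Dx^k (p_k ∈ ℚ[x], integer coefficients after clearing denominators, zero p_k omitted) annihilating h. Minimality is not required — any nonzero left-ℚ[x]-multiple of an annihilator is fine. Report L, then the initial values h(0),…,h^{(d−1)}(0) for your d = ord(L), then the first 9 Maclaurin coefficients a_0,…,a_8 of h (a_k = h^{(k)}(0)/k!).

f: a_k = 0, -12, 24, -64, 192, -3072/5, 2048, -49152/7, 24576, …
g: a_k = 1, 1, 1, 1, 1, 1, 1, 1, 1, …
f+g: L₀ = lclm(L_f,L_g), ord ≤ 2+1.
h=∫h₀ ⇒ L = L₀·Dx.
L = (-44 - 16·x)·Dx^2 + (13 - 56·x - 32·x^2)·Dx^3 + (3 + 11·x - 6·x^2 - 8·x^3)·Dx^4  (order 4).
h: a_k = 0, 1, -11/2, 25/3, -63/4, 193/5, -3067/30, 2049/7, -49145/56, …
ICs: h(0) = 0, h′(0) = 1, h′′(0) = -11, h′′′(0) = 50.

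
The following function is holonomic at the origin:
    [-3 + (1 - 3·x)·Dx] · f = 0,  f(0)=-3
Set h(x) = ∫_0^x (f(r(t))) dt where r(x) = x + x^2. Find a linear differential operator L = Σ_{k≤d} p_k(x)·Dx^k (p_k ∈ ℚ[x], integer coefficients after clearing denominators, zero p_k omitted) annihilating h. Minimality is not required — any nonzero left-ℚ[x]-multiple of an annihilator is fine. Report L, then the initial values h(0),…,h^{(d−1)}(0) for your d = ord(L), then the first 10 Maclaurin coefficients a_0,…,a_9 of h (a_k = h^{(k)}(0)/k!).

L = (3 + 6·x)·Dx + (-1 + 3·x + 3·x^2)·Dx^2  (order 2).
h: a_k = 0, -3, -9/2, -12, -135/4, -513/5, -324, -1053, -27945/8, -11772, …
ICs: h(0) = 0, h′(0) = -3.

f: a_k = -3, -9, -27, -81, -243, -729, -2187, -6561, -19683, -59049, …
h₀=f(r): pull back L_f along r ⇒ L₀.
∫: right-multiply L₀ by Dx.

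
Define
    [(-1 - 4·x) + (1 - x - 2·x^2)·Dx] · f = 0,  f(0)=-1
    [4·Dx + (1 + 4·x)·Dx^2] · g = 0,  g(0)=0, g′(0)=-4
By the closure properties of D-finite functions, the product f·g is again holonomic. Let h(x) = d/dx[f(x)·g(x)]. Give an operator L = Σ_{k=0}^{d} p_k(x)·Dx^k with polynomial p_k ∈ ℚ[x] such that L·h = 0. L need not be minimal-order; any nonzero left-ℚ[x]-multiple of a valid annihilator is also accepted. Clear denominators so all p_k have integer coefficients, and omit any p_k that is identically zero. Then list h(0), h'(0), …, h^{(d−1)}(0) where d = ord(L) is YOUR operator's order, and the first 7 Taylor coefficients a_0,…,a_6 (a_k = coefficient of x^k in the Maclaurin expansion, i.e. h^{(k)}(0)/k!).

f: a_k = -1, -1, -3, -5, -11, -21, -43, …
g: a_k = 0, -4, 8, -64/3, 64, -1024/5, 2048/3, …
h₀=f·g: eliminate ⇒ L₀, order ≤ 1·2.
Differentiate: ansatz ord ≤ ord L₀ ⇒ L.
L = (36 + 144·x + 288·x^2) + (-1 + 24·x + 168·x^2 + 224·x^3)·Dx + (-1 - 7·x - 6·x^2 + 32·x^3 + 32·x^4)·Dx^2  (order 2).
h: a_k = 4, -8, 76, -560/3, 1044, -17016/5, 76684/5, …
ICs: h(0) = 4, h′(0) = -8.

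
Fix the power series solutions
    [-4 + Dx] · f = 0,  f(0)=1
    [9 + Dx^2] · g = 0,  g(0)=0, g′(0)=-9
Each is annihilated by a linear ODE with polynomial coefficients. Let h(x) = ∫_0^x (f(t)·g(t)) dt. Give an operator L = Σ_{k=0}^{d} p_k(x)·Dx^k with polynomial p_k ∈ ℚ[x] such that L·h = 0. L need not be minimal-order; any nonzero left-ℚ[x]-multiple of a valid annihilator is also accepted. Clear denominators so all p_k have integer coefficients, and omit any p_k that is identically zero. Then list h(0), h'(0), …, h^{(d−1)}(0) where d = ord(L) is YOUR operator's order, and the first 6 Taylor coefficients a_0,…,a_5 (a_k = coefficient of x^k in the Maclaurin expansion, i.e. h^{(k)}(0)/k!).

L = 25·Dx - 8·Dx^2 + Dx^3  (order 3).
h: a_k = 0, 0, -9/2, -12, -117/8, -42/5, …
ICs: h(0) = 0, h′(0) = 0, h′′(0) = -9.

f: a_k = 1, 4, 8, 32/3, 32/3, 128/15, …
g: a_k = 0, -9, 0, 27/2, 0, -243/40, …
L₀ := L_f ⊗_s L_g (sym. prod.), ord ≤ 2.
h=∫₀ˣh₀: take L = L₀·Dx.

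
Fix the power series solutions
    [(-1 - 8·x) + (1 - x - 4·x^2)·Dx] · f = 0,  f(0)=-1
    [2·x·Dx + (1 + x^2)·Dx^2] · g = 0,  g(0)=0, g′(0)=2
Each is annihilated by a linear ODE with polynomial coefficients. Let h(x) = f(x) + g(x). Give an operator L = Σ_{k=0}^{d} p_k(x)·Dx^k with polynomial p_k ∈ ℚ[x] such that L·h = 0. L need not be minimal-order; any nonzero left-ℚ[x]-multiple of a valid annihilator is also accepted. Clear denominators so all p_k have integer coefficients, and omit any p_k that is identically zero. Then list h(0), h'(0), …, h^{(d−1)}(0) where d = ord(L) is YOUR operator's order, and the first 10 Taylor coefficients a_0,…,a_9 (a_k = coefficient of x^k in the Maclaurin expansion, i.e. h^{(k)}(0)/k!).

L = (-10 + 40·x + 478·x^2 + 864·x^3 + 2496·x^4 + 384·x^6)·Dx + (28 + 246·x + 316·x^2 + 1182·x^3 + 752·x^4 + 2048·x^5 + 48·x^6 + 384·x^7)·Dx^2 + (-5 - 8·x - 32·x^2 + 104·x^3 + 197·x^4 + 128·x^5 + 288·x^6 + 16·x^7 + 64·x^8)·Dx^3  (order 3).
h: a_k = -1, 1, -5, -29/3, -29, -323/5, -181, -3089/7, -1165, -26359/9, …
ICs: h(0) = -1, h′(0) = 1, h′′(0) = -10.

f: a_k = -1, -1, -5, -9, -29, -65, -181, -441, -1165, -2929, …
g: a_k = 0, 2, 0, -2/3, 0, 2/5, 0, -2/7, 0, 2/9, …
L₀ := lclm(L_f,L_g); ord L₀ ≤ 1+2.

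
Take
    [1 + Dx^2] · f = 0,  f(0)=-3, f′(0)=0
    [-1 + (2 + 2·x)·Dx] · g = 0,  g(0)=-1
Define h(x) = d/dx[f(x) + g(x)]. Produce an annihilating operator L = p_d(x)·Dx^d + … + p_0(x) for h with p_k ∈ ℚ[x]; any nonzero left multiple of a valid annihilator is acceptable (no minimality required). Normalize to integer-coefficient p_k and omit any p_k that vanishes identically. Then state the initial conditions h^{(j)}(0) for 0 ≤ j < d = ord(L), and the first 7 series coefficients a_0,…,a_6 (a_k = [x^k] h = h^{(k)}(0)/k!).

f: a_k = -3, 0, 3/2, 0, -1/8, 0, 1/240, …
g: a_k = -1, -1/2, 1/8, -1/16, 5/128, -7/256, 21/1024, …
f+g: L₀ = lclm(L_f,L_g), ord ≤ 2+1.
h₀' ⇒ L via d/dx closure of L₀.
L = (-19 - 8·x - 4·x^2) + (-14 - 30·x - 24·x^2 - 8·x^3)·Dx + (-19 - 8·x - 4·x^2)·Dx^2 + (-14 - 30·x - 24·x^2 - 8·x^3)·Dx^3  (order 3).
h: a_k = -1/2, 13/4, -3/16, -11/32, -35/256, 379/2560, -231/2048, …
ICs: h(0) = -1/2, h′(0) = 13/4, h′′(0) = -3/8.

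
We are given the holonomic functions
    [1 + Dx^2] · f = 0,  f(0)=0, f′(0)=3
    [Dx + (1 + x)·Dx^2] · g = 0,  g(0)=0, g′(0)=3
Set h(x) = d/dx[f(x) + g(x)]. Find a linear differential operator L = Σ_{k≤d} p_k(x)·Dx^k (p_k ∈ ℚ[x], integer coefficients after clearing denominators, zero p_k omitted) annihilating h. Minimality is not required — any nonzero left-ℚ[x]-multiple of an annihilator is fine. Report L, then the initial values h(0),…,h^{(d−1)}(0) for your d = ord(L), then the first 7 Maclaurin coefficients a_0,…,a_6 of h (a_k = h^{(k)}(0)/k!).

L = (7 + 2·x + x^2) + (3 + 5·x + 3·x^2 + x^3)·Dx + (7 + 2·x + x^2)·Dx^2 + (3 + 5·x + 3·x^2 + x^3)·Dx^3  (order 3).
h: a_k = 6, -3, 3/2, -3, 25/8, -3, 719/240, …
ICs: h(0) = 6, h′(0) = -3, h′′(0) = 3.

f: a_k = 0, 3, 0, -1/2, 0, 1/40, 0, …
g: a_k = 0, 3, -3/2, 1, -3/4, 3/5, -1/2, …
Weyl lclm of L_f,L_g ⇒ L₀ (ord ≤ 4).
Differentiate: ansatz ord ≤ ord L₀ ⇒ L.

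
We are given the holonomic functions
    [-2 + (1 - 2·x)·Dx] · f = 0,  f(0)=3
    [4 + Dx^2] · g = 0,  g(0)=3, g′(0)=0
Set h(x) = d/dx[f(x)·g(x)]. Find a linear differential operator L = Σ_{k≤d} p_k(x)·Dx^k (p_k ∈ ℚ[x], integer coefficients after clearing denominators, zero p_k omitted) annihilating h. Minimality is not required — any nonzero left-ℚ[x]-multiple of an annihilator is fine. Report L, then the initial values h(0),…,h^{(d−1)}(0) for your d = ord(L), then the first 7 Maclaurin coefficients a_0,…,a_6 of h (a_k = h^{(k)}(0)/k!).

f: a_k = 3, 6, 12, 24, 48, 96, 192, …
g: a_k = 3, 0, -6, 0, 2, 0, -4/15, …
L₀ := L_f ⊗_s L_g (sym. prod.), ord ≤ 2.
h₀' ⇒ L via d/dx closure of L₀.
L = (-4 - 16·x + 16·x^2) + (-4 + 8·x)·Dx + (1 - 4·x + 4·x^2)·Dx^2  (order 2).
h: a_k = 18, 36, 108, 312, 780, 9336/5, 21784/5, …
ICs: h(0) = 18, h′(0) = 36.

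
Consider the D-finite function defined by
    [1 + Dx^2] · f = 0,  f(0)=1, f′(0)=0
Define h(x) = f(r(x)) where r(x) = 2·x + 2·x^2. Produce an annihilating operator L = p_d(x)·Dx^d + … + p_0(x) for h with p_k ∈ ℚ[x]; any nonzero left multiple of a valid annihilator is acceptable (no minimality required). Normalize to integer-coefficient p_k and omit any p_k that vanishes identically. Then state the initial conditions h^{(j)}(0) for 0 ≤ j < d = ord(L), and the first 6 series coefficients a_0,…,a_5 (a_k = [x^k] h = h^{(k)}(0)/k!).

L = (4 + 24·x + 48·x^2 + 32·x^3) - 2·Dx + (1 + 2·x)·Dx^2  (order 2).
h: a_k = 1, 0, -2, -4, -4/3, 8/3, …
ICs: h(0) = 1, h′(0) = 0.

f: a_k = 1, 0, -1/2, 0, 1/24, 0, …
Substitute x→r, Dx→(1/r')Dx; clear ⇒ L₀.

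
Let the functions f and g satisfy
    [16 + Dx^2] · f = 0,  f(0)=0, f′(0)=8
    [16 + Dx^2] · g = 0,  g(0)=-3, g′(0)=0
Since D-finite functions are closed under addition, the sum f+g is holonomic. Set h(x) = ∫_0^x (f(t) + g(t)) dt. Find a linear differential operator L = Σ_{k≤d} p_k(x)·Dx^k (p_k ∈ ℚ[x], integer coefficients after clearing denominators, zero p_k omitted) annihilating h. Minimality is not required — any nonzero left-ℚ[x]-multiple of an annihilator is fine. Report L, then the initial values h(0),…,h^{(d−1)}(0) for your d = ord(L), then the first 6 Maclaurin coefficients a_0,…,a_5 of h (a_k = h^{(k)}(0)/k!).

L = 16·Dx + Dx^3  (order 3).
h: a_k = 0, -3, 4, 8, -16/3, -32/5, …
ICs: h(0) = 0, h′(0) = -3, h′′(0) = 8.

f: a_k = 0, 8, 0, -64/3, 0, 256/15, …
g: a_k = -3, 0, 24, 0, -32, 0, …
f+g: L₀ = lclm(L_f,L_g), ord ≤ 2+2.
h=∫₀ˣh₀: take L = L₀·Dx.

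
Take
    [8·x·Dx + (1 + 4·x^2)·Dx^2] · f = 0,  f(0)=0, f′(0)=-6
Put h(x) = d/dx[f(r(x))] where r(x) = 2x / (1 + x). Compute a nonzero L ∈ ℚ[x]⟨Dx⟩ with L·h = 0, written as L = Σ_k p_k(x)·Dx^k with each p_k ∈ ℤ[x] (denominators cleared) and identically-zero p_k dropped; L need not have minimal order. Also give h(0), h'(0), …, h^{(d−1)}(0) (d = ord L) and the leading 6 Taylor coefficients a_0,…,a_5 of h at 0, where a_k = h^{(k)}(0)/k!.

L = (2 + 34·x) + (1 + 2·x + 17·x^2)·Dx  (order 1).
h: a_k = -12, 24, 156, -720, -1212, 14664, …
ICs: h(0) = -12.

f: a_k = 0, -6, 0, 8, 0, -96/5, …
L₀ from L_f via x↦r, Dx↦r'^{-1}Dx.
Differentiate: ansatz ord ≤ ord L₀ ⇒ L.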